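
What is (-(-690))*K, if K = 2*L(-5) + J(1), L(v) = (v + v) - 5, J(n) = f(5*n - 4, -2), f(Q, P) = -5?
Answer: -24150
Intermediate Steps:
J(n) = -5
L(v) = -5 + 2*v (L(v) = 2*v - 5 = -5 + 2*v)
K = -35 (K = 2*(-5 + 2*(-5)) - 5 = 2*(-5 - 10) - 5 = 2*(-15) - 5 = -30 - 5 = -35)
(-(-690))*K = -(-690)*(-35) = -30*(-23)*(-35) = 690*(-35) = -24150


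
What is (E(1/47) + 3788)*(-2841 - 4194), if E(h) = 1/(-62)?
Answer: -1652204925/62 ≈ -2.6648e+7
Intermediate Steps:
E(h) = -1/62
(E(1/47) + 3788)*(-2841 - 4194) = (-1/62 + 3788)*(-2841 - 4194) = (234855/62)*(-7035) = -1652204925/62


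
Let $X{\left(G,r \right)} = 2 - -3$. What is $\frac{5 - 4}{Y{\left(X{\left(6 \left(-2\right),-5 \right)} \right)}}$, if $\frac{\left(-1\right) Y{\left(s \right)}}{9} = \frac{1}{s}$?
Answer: $- \frac{5}{9} \approx -0.55556$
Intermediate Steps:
$X{\left(G,r \right)} = 5$ ($X{\left(G,r \right)} = 2 + 3 = 5$)
$Y{\left(s \right)} = - \frac{9}{s}$
$\frac{5 - 4}{Y{\left(X{\left(6 \left(-2\right),-5 \right)} \right)}} = \frac{5 - 4}{\left(-9\right) \frac{1}{5}} = \frac{1}{- \frac{9}{5}} \cdot 1 = \left(- \frac{5}{9}\right) 1 = - \frac{5}{9}$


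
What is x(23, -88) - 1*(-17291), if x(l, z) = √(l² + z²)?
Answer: 17291 + √8273 ≈ 17382.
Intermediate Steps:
x(23, -88) - 1*(-17291) = √(23² + (-88)²) - 1*(-17291) = √(529 + 7744) + 17291 = √8273 + 17291 = 17291 + √8273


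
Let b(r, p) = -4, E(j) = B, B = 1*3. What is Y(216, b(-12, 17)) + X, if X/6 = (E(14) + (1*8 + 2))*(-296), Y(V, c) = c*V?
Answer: -23952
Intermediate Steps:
B = 3
E(j) = 3
Y(V, c) = V*c
X = -23088 (X = 6*((3 + (1*8 + 2))*(-296)) = 6*((3 + (8 + 2))*(-296)) = 6*((3 + 10)*(-296)) = 6*(13*(-296)) = 6*(-3848) = -23088)
Y(216, b(-12, 17)) + X = 216*(-4) - 23088 = -864 - 23088 = -23952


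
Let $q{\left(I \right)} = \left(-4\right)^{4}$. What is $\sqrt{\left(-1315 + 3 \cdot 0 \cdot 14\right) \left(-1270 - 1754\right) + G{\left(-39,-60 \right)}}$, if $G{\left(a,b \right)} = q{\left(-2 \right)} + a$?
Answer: $\sqrt{3976777} \approx 1994.2$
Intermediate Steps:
$q{\left(I \right)} = 256$
$G{\left(a,b \right)} = 256 + a$
$\sqrt{\left(-1315 + 3 \cdot 0 \cdot 14\right) \left(-1270 - 1754\right) + G{\left(-39,-60 \right)}} = \sqrt{\left(-1315 + 3 \cdot 0 \cdot 14\right) \left(-1270 - 1754\right) + \left(256 - 39\right)} = \sqrt{\left(-1315 + 0 \cdot 14\right) \left(-3024\right) + 217} = \sqrt{\left(-1315 + 0\right) \left(-3024\right) + 217} = \sqrt{\left(-1315\right) \left(-3024\right) + 217} = \sqrt{3976560 + 217} = \sqrt{3976777}$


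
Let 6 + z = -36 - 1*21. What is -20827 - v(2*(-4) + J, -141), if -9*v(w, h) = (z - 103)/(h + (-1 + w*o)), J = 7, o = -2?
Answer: -13120927/630 ≈ -20827.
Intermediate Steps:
z = -63 (z = -6 + (-36 - 1*21) = -6 + (-36 - 21) = -6 - 57 = -63)
v(w, h) = 166/(9*(-1 + h - 2*w)) (v(w, h) = -(-63 - 103)/(9*(h + (-1 + w*(-2)))) = -(-166)/(9*(h + (-1 - 2*w))) = -(-166)/(9*(-1 + h - 2*w)) = 166/(9*(-1 + h - 2*w)))
-20827 - v(2*(-4) + J, -141) = -20827 - (-166)/(9 - 9*(-141) + 18*(2*(-4) + 7)) = -20827 - (-166)/(9 + 1269 + 18*(-8 + 7)) = -20827 - (-166)/(9 + 1269 + 18*(-1)) = -20827 - (-166)/(9 + 1269 - 18) = -20827 - (-166)/1260 = -20827 - 1*(-83/630) = -20827 + 83/630 = -13120927/630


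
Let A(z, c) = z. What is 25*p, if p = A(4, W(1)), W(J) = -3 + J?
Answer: 100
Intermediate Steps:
p = 4
25*p = 25*4 = 100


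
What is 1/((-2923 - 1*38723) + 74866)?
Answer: 1/33220 ≈ 3.0102e-5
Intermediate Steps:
1/((-2923 - 1*38723) + 74866) = 1/((-2923 - 38723) + 74866) = 1/(-41646 + 74866) = 1/33220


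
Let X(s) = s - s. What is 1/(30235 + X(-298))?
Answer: 1/30235 ≈ 3.3074e-5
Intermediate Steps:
X(s) = 0
1/(30235 + X(-298)) = 1/(30235 + 0) = 1/30235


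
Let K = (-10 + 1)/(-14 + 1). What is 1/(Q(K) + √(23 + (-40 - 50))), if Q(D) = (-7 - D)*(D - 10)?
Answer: 2044900/148323587 - 28561*I*√67/148323587 ≈ 0.013787 - 0.0015762*I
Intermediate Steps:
K = 9/13 (K = -9/(-13) = -9*(-1/13) = 9/13 ≈ 0.69231)
Q(D) = (-10 + D)*(-7 - D) (Q(D) = (-7 - D)*(-10 + D) = (-10 + D)*(-7 - D))
1/(Q(K) + √(23 + (-40 - 50))) = 1/((70 - (9/13)² + 3*(9/13)) + √(23 + (-40 - 50))) = 1/((70 - 1*81/169 + 27/13) + √(23 - 90)) = 1/((70 - 81/169 + 27/13) + √(-67)) = 1/(12100/169 + I*√67)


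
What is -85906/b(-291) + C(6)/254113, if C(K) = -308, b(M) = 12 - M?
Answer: -21829924702/76996239 ≈ -283.52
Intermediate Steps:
-85906/b(-291) + C(6)/254113 = -85906/(12 - 1*(-291)) - 308/254113 = -85906/(12 + 291) - 308*1/254113 = -85906/303 - 308/254113 = -21829924702/76996239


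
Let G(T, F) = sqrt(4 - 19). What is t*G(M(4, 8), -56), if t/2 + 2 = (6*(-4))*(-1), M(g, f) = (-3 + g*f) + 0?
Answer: 44*I*sqrt(15) ≈ 170.41*I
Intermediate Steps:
M(g, f) = -3 + f*g (M(g, f) = (-3 + f*g) + 0 = -3 + f*g)
G(T, F) = I*sqrt(15) (G(T, F) = sqrt(-15) = I*sqrt(15))
t = 44 (t = -4 + 2*((6*(-4))*(-1)) = -4 + 2*(-24*(-1)) = -4 + 2*24 = -4 + 48 = 44)
t*G(M(4, 8), -56) = 44*(I*sqrt(15)) = 44*I*sqrt(15)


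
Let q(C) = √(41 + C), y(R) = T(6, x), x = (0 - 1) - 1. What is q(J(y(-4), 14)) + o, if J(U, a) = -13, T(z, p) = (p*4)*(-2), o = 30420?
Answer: 30420 + 2*√7 ≈ 30425.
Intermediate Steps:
x = -2 (x = -1 - 1 = -2)
T(z, p) = -8*p (T(z, p) = (4*p)*(-2) = -8*p)
y(R) = 16 (y(R) = -8*(-2) = 16)
q(J(y(-4), 14)) + o = √(41 - 13) + 30420 = √28 + 30420 = 2*√7 + 30420 = 30420 + 2*√7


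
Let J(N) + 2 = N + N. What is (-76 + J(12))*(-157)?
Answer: 8478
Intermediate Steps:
J(N) = -2 + 2*N (J(N) = -2 + (N + N) = -2 + 2*N)
(-76 + J(12))*(-157) = (-76 + (-2 + 2*12))*(-157) = (-76 + (-2 + 24))*(-157) = (-76 + 22)*(-157) = -54*(-157) = 8478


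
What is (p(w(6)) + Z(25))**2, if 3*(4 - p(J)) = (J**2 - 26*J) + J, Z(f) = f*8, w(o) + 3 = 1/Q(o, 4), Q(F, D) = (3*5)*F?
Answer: 18314882008921/590490000 ≈ 31016.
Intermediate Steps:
Q(F, D) = 15*F
w(o) = -3 + 1/(15*o)
Z(f) = 8*f
p(J) = 4 - J**2/3 + 25*J/3 (p(J) = 4 - ((J**2 - 26*J) + J)/3 = 4 - (J**2 - 25*J)/3 = 4 + (-J**2/3 + 25*J/3) = 4 - J**2/3 + 25*J/3)
(p(w(6)) + Z(25))**2 = ((4 - (-3 + (1/15)/6)**2/3 + 25*(-3 + (1/15)/6)/3) + 8*25)**2 = ((4 - (-3 + (1/15)*(1/6))**2/3 + 25*(-3 + (1/15)*(1/6))/3) + 200)**2 = ((4 - (-3 + 1/90)**2/3 + 25*(-3 + 1/90)/3) + 200)**2 = ((4 - (-269/90)**2/3 + (25/3)*(-269/90)) + 200)**2 = ((4 - 1/3*72361/8100 - 1345/54) + 200)**2 = ((4 - 72361/24300 - 1345/54) + 200)**2 = (-580411/24300 + 200)**2 = (4279589/24300)**2 = 18314882008921/590490000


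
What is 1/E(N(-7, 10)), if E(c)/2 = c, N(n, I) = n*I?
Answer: -1/140 ≈ -0.0071429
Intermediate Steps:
N(n, I) = I*n
E(c) = 2*c
1/E(N(-7, 10)) = 1/(2*(10*(-7))) = 1/(2*(-70)) = 1/(-140) = -1/140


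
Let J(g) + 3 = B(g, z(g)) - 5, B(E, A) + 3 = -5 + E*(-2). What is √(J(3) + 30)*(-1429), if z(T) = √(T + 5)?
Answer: -2858*√2 ≈ -4041.8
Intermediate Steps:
z(T) = √(5 + T)
B(E, A) = -8 - 2*E (B(E, A) = -3 + (-5 + E*(-2)) = -3 + (-5 - 2*E) = -8 - 2*E)
J(g) = -16 - 2*g (J(g) = -3 + ((-8 - 2*g) - 5) = -3 + (-13 - 2*g) = -16 - 2*g)
√(J(3) + 30)*(-1429) = √((-16 - 2*3) + 30)*(-1429) = √((-16 - 6) + 30)*(-1429) = √(-22 + 30)*(-1429) = √8*(-1429) = (2*√2)*(-1429) = -2858*√2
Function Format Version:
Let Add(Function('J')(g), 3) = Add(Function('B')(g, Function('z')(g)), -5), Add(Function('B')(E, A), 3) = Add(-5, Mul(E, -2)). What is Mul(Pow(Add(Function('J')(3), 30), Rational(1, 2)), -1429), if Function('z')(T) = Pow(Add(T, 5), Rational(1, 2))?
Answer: Mul(-2858, Pow(2, Rational(1, 2))) ≈ -4041.8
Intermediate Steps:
Function('z')(T) = Pow(Add(5, T), Rational(1, 2))
Function('B')(E, A) = Add(-8, Mul(-2, E)) (Function('B')(E, A) = Add(-3, Add(-5, Mul(E, -2))) = Add(-3, Add(-5, Mul(-2, E))) = Add(-8, Mul(-2, E)))
Function('J')(g) = Add(-16, Mul(-2, g)) (Function('J')(g) = Add(-3, Add(Add(-8, Mul(-2, g)), -5)) = Add(-3, Add(-13, Mul(-2, g))) = Add(-16, Mul(-2, g)))
Mul(Pow(Add(Function('J')(3), 30), Rational(1, 2)), -1429) = Mul(Pow(Add(Add(-16, Mul(-2, 3)), 30), Rational(1, 2)), -1429) = Mul(Pow(Add(Add(-16, -6), 30), Rational(1, 2)), -1429) = Mul(Pow(Add(-22, 30), Rational(1, 2)), -1429) = Mul(Pow(8, Rational(1, 2)), -1429) = Mul(Mul(2, Pow(2, Rational(1, 2))), -1429) = Mul(-2858, Pow(2, Rational(1, 2)))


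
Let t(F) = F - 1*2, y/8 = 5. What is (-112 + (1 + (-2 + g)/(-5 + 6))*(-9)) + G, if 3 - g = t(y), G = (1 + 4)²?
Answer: 237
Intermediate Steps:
y = 40 (y = 8*5 = 40)
t(F) = -2 + F (t(F) = F - 2 = -2 + F)
G = 25 (G = 5² = 25)
g = -35 (g = 3 - (-2 + 40) = 3 - 1*38 = 3 - 38 = -35)
(-112 + (1 + (-2 + g)/(-5 + 6))*(-9)) + G = (-112 + (1 + (-2 - 35)/(-5 + 6))*(-9)) + 25 = (-112 + (1 - 37/1)*(-9)) + 25 = (-112 + (1 - 37*1)*(-9)) + 25 = (-112 + (1 - 37)*(-9)) + 25 = (-112 - 36*(-9)) + 25 = (-112 + 324) + 25 = 212 + 25 = 237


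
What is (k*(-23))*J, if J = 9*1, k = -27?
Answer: 5589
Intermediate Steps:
J = 9
(k*(-23))*J = -27*(-23)*9 = 621*9 = 5589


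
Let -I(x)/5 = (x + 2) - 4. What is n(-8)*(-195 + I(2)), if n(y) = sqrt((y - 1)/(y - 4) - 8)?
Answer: -195*I*sqrt(29)/2 ≈ -525.05*I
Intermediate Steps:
I(x) = 10 - 5*x (I(x) = -5*((x + 2) - 4) = -5*((2 + x) - 4) = -5*(-2 + x) = 10 - 5*x)
n(y) = sqrt(-8 + (-1 + y)/(-4 + y)) (n(y) = sqrt((-1 + y)/(-4 + y) - 8) = sqrt(-8 + (-1 + y)/(-4 + y)))
n(-8)*(-195 + I(2)) = sqrt((31 - 7*(-8))/(-4 - 8))*(-195 + (10 - 5*2)) = sqrt((31 + 56)/(-12))*(-195 + (10 - 10)) = sqrt(-1/12*87)*(-195 + 0) = sqrt(-29/4)*(-195) = (I*sqrt(29)/2)*(-195) = -195*I*sqrt(29)/2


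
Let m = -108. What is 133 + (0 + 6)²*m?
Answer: -3755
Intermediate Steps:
133 + (0 + 6)²*m = 133 + (0 + 6)²*(-108) = 133 + 6²*(-108) = 133 + 36*(-108) = 133 - 3888 = -3755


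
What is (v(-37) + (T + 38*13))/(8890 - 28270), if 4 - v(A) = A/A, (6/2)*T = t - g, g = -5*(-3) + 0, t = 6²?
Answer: -42/1615 ≈ -0.026006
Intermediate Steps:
t = 36
g = 15 (g = 15 + 0 = 15)
T = 7 (T = (36 - 1*15)/3 = (36 - 15)/3 = (⅓)*21 = 7)
v(A) = 3 (v(A) = 4 - A/A = 4 - 1*1 = 4 - 1 = 3)
(v(-37) + (T + 38*13))/(8890 - 28270) = (3 + (7 + 38*13))/(8890 - 28270) = (3 + (7 + 494))/(-19380) = (3 + 501)*(-1/19380) = 504*(-1/19380) = -42/1615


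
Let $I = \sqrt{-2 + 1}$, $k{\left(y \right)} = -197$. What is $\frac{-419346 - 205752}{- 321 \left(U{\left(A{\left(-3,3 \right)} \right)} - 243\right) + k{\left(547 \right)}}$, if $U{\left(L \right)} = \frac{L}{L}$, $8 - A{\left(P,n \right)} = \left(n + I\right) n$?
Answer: $- \frac{625098}{77485} \approx -8.0673$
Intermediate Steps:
$I = i$ ($I = \sqrt{-1} = i \approx 1.0 i$)
$A{\left(P,n \right)} = 8 - n \left(i + n\right)$ ($A{\left(P,n \right)} = 8 - \left(n + i\right) n = 8 - \left(i + n\right) n = 8 - n \left(i + n\right)$)
$U{\left(L \right)} = 1$
$\frac{-419346 - 205752}{- 321 \left(U{\left(A{\left(-3,3 \right)} \right)} - 243\right) + k{\left(547 \right)}} = \frac{-419346 - 205752}{- 321 \left(1 - 243\right) - 197} = - \frac{625098}{\left(-321\right) \left(-242\right) - 197} = - \frac{625098}{77682 - 197} = - \frac{625098}{77485}$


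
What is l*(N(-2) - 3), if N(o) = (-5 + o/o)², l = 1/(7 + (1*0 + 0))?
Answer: 13/7 ≈ 1.8571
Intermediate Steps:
l = ⅐ (l = 1/(7 + (0 + 0)) = 1/(7 + 0) = 1/7 = ⅐ ≈ 0.14286)
N(o) = 16 (N(o) = (-5 + 1)² = (-4)² = 16)
l*(N(-2) - 3) = (16 - 3)/7 = (⅐)*13 = 13/7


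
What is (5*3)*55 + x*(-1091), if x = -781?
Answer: 852896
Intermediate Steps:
(5*3)*55 + x*(-1091) = (5*3)*55 - 781*(-1091) = 15*55 + 852071 = 825 + 852071 = 852896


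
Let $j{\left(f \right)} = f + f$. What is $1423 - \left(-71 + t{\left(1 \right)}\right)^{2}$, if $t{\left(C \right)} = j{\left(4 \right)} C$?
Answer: $-2546$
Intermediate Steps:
$j{\left(f \right)} = 2 f$
$t{\left(C \right)} = 8 C$ ($t{\left(C \right)} = 2 \cdot 4 C = 8 C$)
$1423 - \left(-71 + t{\left(1 \right)}\right)^{2} = 1423 - \left(-71 + 8 \cdot 1\right)^{2} = 1423 - \left(-71 + 8\right)^{2} = 1423 - \left(-63\right)^{2} = 1423 - 3969 = -2546$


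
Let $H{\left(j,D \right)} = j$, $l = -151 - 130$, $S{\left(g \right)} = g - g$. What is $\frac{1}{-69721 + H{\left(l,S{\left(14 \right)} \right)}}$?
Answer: $- \frac{1}{70002} \approx -1.4285 \cdot 10^{-5}$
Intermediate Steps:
$S{\left(g \right)} = 0$
$l = -281$
$\frac{1}{-69721 + H{\left(l,S{\left(14 \right)} \right)}} = \frac{1}{-69721 - 281} = \frac{1}{-70002} = - \frac{1}{70002}$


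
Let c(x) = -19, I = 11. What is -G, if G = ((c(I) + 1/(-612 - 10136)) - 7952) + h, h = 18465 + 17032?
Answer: -295849447/10748 ≈ -27526.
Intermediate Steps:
h = 35497
G = 295849447/10748 (G = ((-19 + 1/(-612 - 10136)) - 7952) + 35497 = ((-19 + 1/(-10748)) - 7952) + 35497 = ((-19 - 1/10748) - 7952) + 35497 = (-204213/10748 - 7952) + 35497 = -85672309/10748 + 35497 = 295849447/10748 ≈ 27526.)
-G = -1*295849447/10748 = -295849447/10748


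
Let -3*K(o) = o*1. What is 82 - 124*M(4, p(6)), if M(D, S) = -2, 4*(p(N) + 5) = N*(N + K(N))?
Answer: 330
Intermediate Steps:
K(o) = -o/3
p(N) = -5 + N²/6 (p(N) = -5 + (N*(N - N/3))/4 = -5 + (N*(2*N/3))/4 = -5 + (2*N²/3)/4 = -5 + N²/6)
82 - 124*M(4, p(6)) = 82 - 124*(-2) = 82 + 248 = 330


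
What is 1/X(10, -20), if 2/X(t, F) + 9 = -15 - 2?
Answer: -13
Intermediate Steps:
X(t, F) = -1/13 (X(t, F) = 2/(-9 + (-15 - 2)) = 2/(-9 - 17) = 2/(-26) = 2*(-1/26) = -1/13)
1/X(10, -20) = 1/(-1/13) = -13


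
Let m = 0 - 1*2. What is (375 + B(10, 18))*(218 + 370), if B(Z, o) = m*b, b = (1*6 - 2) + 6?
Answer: 208740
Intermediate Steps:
m = -2 (m = 0 - 2 = -2)
b = 10 (b = (6 - 2) + 6 = 4 + 6 = 10)
B(Z, o) = -20 (B(Z, o) = -2*10 = -20)
(375 + B(10, 18))*(218 + 370) = (375 - 20)*(218 + 370) = 355*588 = 208740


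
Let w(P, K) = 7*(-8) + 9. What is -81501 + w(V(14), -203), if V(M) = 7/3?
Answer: -81548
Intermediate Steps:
V(M) = 7/3 (V(M) = 7*(1/3) = 7/3)
w(P, K) = -47 (w(P, K) = -56 + 9 = -47)
-81501 + w(V(14), -203) = -81501 - 47 = -81548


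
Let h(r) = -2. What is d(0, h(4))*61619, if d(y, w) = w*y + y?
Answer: 0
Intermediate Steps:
d(y, w) = y + w*y
d(0, h(4))*61619 = (0*(1 - 2))*61619 = (0*(-1))*61619 = 0*61619 = 0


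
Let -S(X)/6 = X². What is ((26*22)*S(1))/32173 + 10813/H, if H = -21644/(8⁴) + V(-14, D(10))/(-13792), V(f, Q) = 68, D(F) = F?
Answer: -153545696592200/75101980841 ≈ -2044.5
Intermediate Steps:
S(X) = -6*X²
H = -2334317/441344 (H = -21644/(8⁴) + 68/(-13792) = -21644/4096 + 68*(-1/13792) = -21644*1/4096 - 17/3448 = -5411/1024 - 17/3448 = -2334317/441344 ≈ -5.2891)
((26*22)*S(1))/32173 + 10813/H = ((26*22)*(-6*1²))/32173 + 10813/(-2334317/441344) = (572*(-6*1))*(1/32173) + 10813*(-441344/2334317) = (572*(-6))*(1/32173) - 4772252672/2334317 = -3432*1/32173 - 4772252672/2334317 = -3432/32173 - 4772252672/2334317 = -153545696592200/75101980841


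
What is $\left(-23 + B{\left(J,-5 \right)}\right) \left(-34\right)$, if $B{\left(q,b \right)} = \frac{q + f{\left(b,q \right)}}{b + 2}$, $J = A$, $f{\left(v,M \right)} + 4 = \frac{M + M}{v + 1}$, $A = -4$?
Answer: $714$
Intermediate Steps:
$f{\left(v,M \right)} = -4 + \frac{2 M}{1 + v}$ ($f{\left(v,M \right)} = -4 + \frac{M + M}{v + 1} = -4 + \frac{2 M}{1 + v}$)
$J = -4$
$B{\left(q,b \right)} = \frac{q + \frac{2 \left(-2 + q - 2 b\right)}{1 + b}}{2 + b}$ ($B{\left(q,b \right)} = \frac{q + \frac{2 \left(-2 + q - 2 b\right)}{1 + b}}{b + 2} = \frac{q + \frac{2 \left(-2 + q - 2 b\right)}{1 + b}}{2 + b}$)
$\left(-23 + B{\left(J,-5 \right)}\right) \left(-34\right) = \left(-23 + \frac{-4 - -20 + 2 \left(-4\right) - 4 \left(1 - 5\right)}{\left(1 - 5\right) \left(2 - 5\right)}\right) \left(-34\right) = \left(-23 + \frac{-4 + 20 - 8 - -16}{\left(-4\right) \left(-3\right)}\right) \left(-34\right) = \left(-23 - - \frac{-4 + 20 - 8 + 16}{12}\right) \left(-34\right) = \left(-23 - \left(- \frac{1}{12}\right) 24\right) \left(-34\right) = \left(-23 + 2\right) \left(-34\right) = \left(-21\right) \left(-34\right) = 714$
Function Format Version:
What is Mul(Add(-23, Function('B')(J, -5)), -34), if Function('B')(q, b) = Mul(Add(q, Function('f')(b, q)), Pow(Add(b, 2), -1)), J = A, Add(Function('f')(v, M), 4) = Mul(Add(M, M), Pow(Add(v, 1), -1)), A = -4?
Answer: 714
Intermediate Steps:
Function('f')(v, M) = Add(-4, Mul(2, M, Pow(Add(1, v), -1))) (Function('f')(v, M) = Add(-4, Mul(Add(M, M), Pow(Add(v, 1), -1))) = Add(-4, Mul(Mul(2, M), Pow(Add(1, v), -1))) = Add(-4, Mul(2, M, Pow(Add(1, v), -1))))
J = -4
Function('B')(q, b) = Mul(Pow(Add(2, b), -1), Add(q, Mul(2, Pow(Add(1, b), -1), Add(-2, q, Mul(-2, b))))) (Function('B')(q, b) = Mul(Add(q, Mul(2, Pow(Add(1, b), -1), Add(-2, q, Mul(-2, b)))), Pow(Add(b, 2), -1)) = Mul(Add(q, Mul(2, Pow(Add(1, b), -1), Add(-2, q, Mul(-2, b)))), Pow(Add(2, b), -1)) = Mul(Pow(Add(2, b), -1), Add(q, Mul(2, Pow(Add(1, b), -1), Add(-2, q, Mul(-2, b))))))
Mul(Add(-23, Function('B')(J, -5)), -34) = Mul(Add(-23, Mul(Pow(Add(1, -5), -1), Pow(Add(2, -5), -1), Add(-4, Mul(-4, -5), Mul(2, -4), Mul(-4, Add(1, -5))))), -34) = Mul(Add(-23, Mul(Pow(-4, -1), Pow(-3, -1), Add(-4, 20, -8, Mul(-4, -4)))), -34) = Mul(Add(-23, Mul(Rational(-1, 4), Rational(-1, 3), Add(-4, 20, -8, 16))), -34) = Mul(Add(-23, Mul(Rational(-1, 4), Rational(-1, 3), 24)), -34) = Mul(Add(-23, 2), -34) = Mul(-21, -34) = 714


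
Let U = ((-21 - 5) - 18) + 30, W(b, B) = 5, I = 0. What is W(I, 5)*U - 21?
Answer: -91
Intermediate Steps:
U = -14 (U = (-26 - 18) + 30 = -44 + 30 = -14)
W(I, 5)*U - 21 = 5*(-14) - 21 = -70 - 21 = -91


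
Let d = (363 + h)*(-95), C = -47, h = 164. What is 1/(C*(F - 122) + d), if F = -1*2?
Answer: -1/44237 ≈ -2.2605e-5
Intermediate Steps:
F = -2
d = -50065 (d = (363 + 164)*(-95) = 527*(-95) = -50065)
1/(C*(F - 122) + d) = 1/(-47*(-2 - 122) - 50065) = 1/(-47*(-124) - 50065) = 1/(5828 - 50065) = 1/(-44237) = -1/44237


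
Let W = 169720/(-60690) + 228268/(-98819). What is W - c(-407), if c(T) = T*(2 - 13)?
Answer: -384009280901/85676073 ≈ -4482.1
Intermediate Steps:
c(T) = -11*T (c(T) = T*(-11) = -11*T)
W = -437502080/85676073 (W = 169720*(-1/60690) + 228268*(-1/98819) = -16972/6069 - 228268/98819 = -437502080/85676073 ≈ -5.1065)
W - c(-407) = -437502080/85676073 - (-11)*(-407) = -437502080/85676073 - 1*4477 = -437502080/85676073 - 4477 = -384009280901/85676073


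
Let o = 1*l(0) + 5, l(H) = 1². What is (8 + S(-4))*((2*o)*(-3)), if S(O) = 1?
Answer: -324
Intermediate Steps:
l(H) = 1
o = 6 (o = 1*1 + 5 = 1 + 5 = 6)
(8 + S(-4))*((2*o)*(-3)) = (8 + 1)*((2*6)*(-3)) = 9*(12*(-3)) = 9*(-36) = -324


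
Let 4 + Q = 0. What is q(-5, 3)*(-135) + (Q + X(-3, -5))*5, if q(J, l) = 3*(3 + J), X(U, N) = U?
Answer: 775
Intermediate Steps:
Q = -4 (Q = -4 + 0 = -4)
q(J, l) = 9 + 3*J
q(-5, 3)*(-135) + (Q + X(-3, -5))*5 = (9 + 3*(-5))*(-135) + (-4 - 3)*5 = (9 - 15)*(-135) - 7*5 = -6*(-135) - 35 = 810 - 35 = 775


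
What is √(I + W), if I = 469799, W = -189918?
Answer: √279881 ≈ 529.04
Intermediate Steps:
√(I + W) = √(469799 - 189918) = √279881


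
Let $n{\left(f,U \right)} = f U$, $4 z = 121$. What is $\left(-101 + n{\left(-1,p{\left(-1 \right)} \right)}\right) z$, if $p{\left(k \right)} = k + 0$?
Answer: $-3025$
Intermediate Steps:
$z = \frac{121}{4}$ ($z = \frac{1}{4} \cdot 121 = \frac{121}{4} \approx 30.25$)
$p{\left(k \right)} = k$
$n{\left(f,U \right)} = U f$
$\left(-101 + n{\left(-1,p{\left(-1 \right)} \right)}\right) z = \left(-101 - -1\right) \frac{121}{4} = \left(-101 + 1\right) \frac{121}{4} = \left(-100\right) \frac{121}{4} = -3025$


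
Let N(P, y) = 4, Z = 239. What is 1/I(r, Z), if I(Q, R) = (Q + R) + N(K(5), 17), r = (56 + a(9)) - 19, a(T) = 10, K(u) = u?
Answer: 1/290 ≈ 0.0034483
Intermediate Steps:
r = 47 (r = (56 + 10) - 19 = 66 - 19 = 47)
I(Q, R) = 4 + Q + R (I(Q, R) = (Q + R) + 4 = 4 + Q + R)
1/I(r, Z) = 1/(4 + 47 + 239) = 1/290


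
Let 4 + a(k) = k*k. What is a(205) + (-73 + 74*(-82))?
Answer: 35880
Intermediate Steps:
a(k) = -4 + k**2 (a(k) = -4 + k*k = -4 + k**2)
a(205) + (-73 + 74*(-82)) = (-4 + 205**2) + (-73 + 74*(-82)) = (-4 + 42025) + (-73 - 6068) = 42021 - 6141 = 35880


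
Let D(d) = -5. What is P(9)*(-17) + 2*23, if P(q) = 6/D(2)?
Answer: 332/5 ≈ 66.400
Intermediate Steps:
P(q) = -6/5 (P(q) = 6/(-5) = 6*(-⅕) = -6/5)
P(9)*(-17) + 2*23 = -6/5*(-17) + 2*23 = 102/5 + 46 = 332/5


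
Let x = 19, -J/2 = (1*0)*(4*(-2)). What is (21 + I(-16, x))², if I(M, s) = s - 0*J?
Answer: 1600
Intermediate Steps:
J = 0 (J = -2*1*0*4*(-2) = -0*(-8) = -2*0 = 0)
I(M, s) = s (I(M, s) = s - 0*0 = s - 1*0 = s + 0 = s)
(21 + I(-16, x))² = (21 + 19)² = 40² = 1600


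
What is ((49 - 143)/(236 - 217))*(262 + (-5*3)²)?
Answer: -45778/19 ≈ -2409.4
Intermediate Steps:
((49 - 143)/(236 - 217))*(262 + (-5*3)²) = (-94/19)*(262 + (-15)²) = (-94*1/19)*(262 + 225) = -94/19*487 = -45778/19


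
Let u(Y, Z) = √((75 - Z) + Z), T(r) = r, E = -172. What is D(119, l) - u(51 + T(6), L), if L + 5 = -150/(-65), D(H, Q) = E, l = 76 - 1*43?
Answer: -172 - 5*√3 ≈ -180.66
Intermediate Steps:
l = 33 (l = 76 - 43 = 33)
D(H, Q) = -172
L = -35/13 (L = -5 - 150/(-65) = -5 - 150*(-1/65) = -5 + 30/13 = -35/13 ≈ -2.6923)
u(Y, Z) = 5*√3 (u(Y, Z) = √75 = 5*√3)
D(119, l) - u(51 + T(6), L) = -172 - 5*√3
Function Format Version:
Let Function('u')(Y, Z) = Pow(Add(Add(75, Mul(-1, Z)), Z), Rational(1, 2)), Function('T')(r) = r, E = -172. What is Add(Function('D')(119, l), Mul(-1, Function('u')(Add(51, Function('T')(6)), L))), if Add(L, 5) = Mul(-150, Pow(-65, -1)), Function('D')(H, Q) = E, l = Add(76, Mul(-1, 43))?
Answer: Add(-172, Mul(-5, Pow(3, Rational(1, 2)))) ≈ -180.66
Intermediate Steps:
l = 33 (l = Add(76, -43) = 33)
Function('D')(H, Q) = -172
L = Rational(-35, 13) (L = Add(-5, Mul(-150, Pow(-65, -1))) = Add(-5, Mul(-150, Rational(-1, 65))) = Add(-5, Rational(30, 13)) = Rational(-35, 13) ≈ -2.6923)
Function('u')(Y, Z) = Mul(5, Pow(3, Rational(1, 2))) (Function('u')(Y, Z) = Pow(75, Rational(1, 2)) = Mul(5, Pow(3, Rational(1, 2))))
Add(Function('D')(119, l), Mul(-1, Function('u')(Add(51, Function('T')(6)), L))) = Add(-172, Mul(-1, Mul(5, Pow(3, Rational(1, 2))))) = Add(-172, Mul(-5, Pow(3, Rational(1, 2))))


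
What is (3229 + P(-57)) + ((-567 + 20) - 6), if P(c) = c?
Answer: 2619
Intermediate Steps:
(3229 + P(-57)) + ((-567 + 20) - 6) = (3229 - 57) + ((-567 + 20) - 6) = 3172 + (-547 - 6) = 3172 - 553 = 2619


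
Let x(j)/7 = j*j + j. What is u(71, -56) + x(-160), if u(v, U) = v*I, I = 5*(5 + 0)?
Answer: 179855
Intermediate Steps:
x(j) = 7*j + 7*j² (x(j) = 7*(j*j + j) = 7*(j² + j) = 7*(j + j²) = 7*j + 7*j²)
I = 25 (I = 5*5 = 25)
u(v, U) = 25*v (u(v, U) = v*25 = 25*v)
u(71, -56) + x(-160) = 25*71 + 7*(-160)*(1 - 160) = 1775 + 7*(-160)*(-159) = 1775 + 178080 = 179855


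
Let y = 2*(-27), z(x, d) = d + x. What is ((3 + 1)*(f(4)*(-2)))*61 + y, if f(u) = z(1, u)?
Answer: -2494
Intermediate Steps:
f(u) = 1 + u (f(u) = u + 1 = 1 + u)
y = -54
((3 + 1)*(f(4)*(-2)))*61 + y = ((3 + 1)*((1 + 4)*(-2)))*61 - 54 = (4*(5*(-2)))*61 - 54 = (4*(-10))*61 - 54 = -40*61 - 54 = -2440 - 54 = -2494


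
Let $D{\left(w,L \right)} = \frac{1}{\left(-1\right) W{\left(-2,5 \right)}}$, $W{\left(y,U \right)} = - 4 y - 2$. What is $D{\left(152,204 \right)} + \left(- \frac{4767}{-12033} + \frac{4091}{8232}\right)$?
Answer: $\frac{380739}{524104} \approx 0.72646$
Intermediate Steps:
$W{\left(y,U \right)} = -2 - 4 y$
$D{\left(w,L \right)} = - \frac{1}{6}$ ($D{\left(w,L \right)} = \frac{1}{\left(-1\right) \left(-2 - -8\right)} = \frac{1}{\left(-1\right) \left(-2 + 8\right)} = \frac{1}{\left(-1\right) 6} = \frac{1}{-6} = - \frac{1}{6}$)
$D{\left(152,204 \right)} + \left(- \frac{4767}{-12033} + \frac{4091}{8232}\right) = - \frac{1}{6} + \left(- \frac{4767}{-12033} + \frac{4091}{8232}\right) = - \frac{1}{6} + \left(\left(-4767\right) \left(- \frac{1}{12033}\right) + 4091 \cdot \frac{1}{8232}\right) = - \frac{1}{6} + \left(\frac{227}{573} + \frac{4091}{8232}\right) = - \frac{1}{6} + \frac{1404269}{1572312} = \frac{380739}{524104}$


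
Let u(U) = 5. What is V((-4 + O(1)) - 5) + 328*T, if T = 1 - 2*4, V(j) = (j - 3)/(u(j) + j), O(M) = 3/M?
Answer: -2287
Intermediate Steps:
V(j) = (-3 + j)/(5 + j) (V(j) = (j - 3)/(5 + j) = (-3 + j)/(5 + j))
T = -7 (T = 1 - 8 = -7)
V((-4 + O(1)) - 5) + 328*T = (-3 + ((-4 + 3/1) - 5))/(5 + ((-4 + 3/1) - 5)) + 328*(-7) = (-3 + ((-4 + 3*1) - 5))/(5 + ((-4 + 3*1) - 5)) - 2296 = (-3 + ((-4 + 3) - 5))/(5 + ((-4 + 3) - 5)) - 2296 = (-3 + (-1 - 5))/(5 + (-1 - 5)) - 2296 = (-3 - 6)/(5 - 6) - 2296 = -9/(-1) - 2296 = -1*(-9) - 2296 = 9 - 2296 = -2287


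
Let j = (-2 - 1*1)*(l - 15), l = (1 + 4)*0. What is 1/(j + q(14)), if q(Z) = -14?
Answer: 1/31 ≈ 0.032258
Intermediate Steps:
l = 0 (l = 5*0 = 0)
j = 45 (j = (-2 - 1*1)*(0 - 15) = (-2 - 1)*(-15) = -3*(-15) = 45)
1/(j + q(14)) = 1/(45 - 14) = 1/31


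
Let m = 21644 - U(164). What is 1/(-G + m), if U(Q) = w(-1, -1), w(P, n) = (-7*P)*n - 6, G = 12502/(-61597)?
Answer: 61597/1334018731 ≈ 4.6174e-5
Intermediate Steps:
G = -12502/61597 (G = 12502*(-1/61597) = -12502/61597 ≈ -0.20296)
w(P, n) = -6 - 7*P*n (w(P, n) = -7*P*n - 6 = -6 - 7*P*n)
U(Q) = -13 (U(Q) = -6 - 7*(-1)*(-1) = -6 - 7 = -13)
m = 21657 (m = 21644 - 1*(-13) = 21644 + 13 = 21657)
1/(-G + m) = 1/(-1*(-12502/61597) + 21657) = 1/(12502/61597 + 21657) = 1/(1334018731/61597) = 61597/1334018731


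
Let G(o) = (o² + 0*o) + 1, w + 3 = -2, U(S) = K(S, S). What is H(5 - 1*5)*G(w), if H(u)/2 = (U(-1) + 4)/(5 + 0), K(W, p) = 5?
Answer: 468/5 ≈ 93.600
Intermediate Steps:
U(S) = 5
w = -5 (w = -3 - 2 = -5)
G(o) = 1 + o² (G(o) = (o² + 0) + 1 = o² + 1 = 1 + o²)
H(u) = 18/5 (H(u) = 2*((5 + 4)/(5 + 0)) = 2*(9/5) = 18/5)
H(5 - 1*5)*G(w) = 18*(1 + (-5)²)/5 = 18*(1 + 25)/5 = (18/5)*26 = 468/5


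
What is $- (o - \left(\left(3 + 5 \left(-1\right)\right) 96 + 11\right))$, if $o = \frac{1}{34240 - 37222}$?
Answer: $- \frac{539741}{2982} \approx -181.0$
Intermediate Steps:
$o = - \frac{1}{2982}$ ($o = \frac{1}{-2982} = - \frac{1}{2982} \approx -0.00033535$)
$- (o - \left(\left(3 + 5 \left(-1\right)\right) 96 + 11\right)) = - (- \frac{1}{2982} - \left(\left(3 + 5 \left(-1\right)\right) 96 + 11\right)) = - (- \frac{1}{2982} - \left(\left(3 - 5\right) 96 + 11\right)) = - (- \frac{1}{2982} - \left(\left(-2\right) 96 + 11\right)) = - (- \frac{1}{2982} - \left(-192 + 11\right)) = - (- \frac{1}{2982} - -181) = - (- \frac{1}{2982} + 181) = \left(-1\right) \frac{539741}{2982} = - \frac{539741}{2982}$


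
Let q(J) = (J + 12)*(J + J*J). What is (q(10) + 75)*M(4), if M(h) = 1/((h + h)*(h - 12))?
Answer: -2495/64 ≈ -38.984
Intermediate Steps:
q(J) = (12 + J)*(J + J**2)
M(h) = 1/(2*h*(-12 + h)) (M(h) = 1/((2*h)*(-12 + h)) = 1/(2*h*(-12 + h)))
(q(10) + 75)*M(4) = (10*(12 + 10**2 + 13*10) + 75)*((1/2)/(4*(-12 + 4))) = (10*(12 + 100 + 130) + 75)*((1/2)*(1/4)/(-8)) = (10*242 + 75)*((1/2)*(1/4)*(-1/8)) = (2420 + 75)*(-1/64) = 2495*(-1/64) = -2495/64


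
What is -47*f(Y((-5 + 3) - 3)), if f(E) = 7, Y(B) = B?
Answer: -329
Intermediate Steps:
-47*f(Y((-5 + 3) - 3)) = -47*7 = -329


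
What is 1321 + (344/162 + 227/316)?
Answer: 33885055/25596 ≈ 1323.8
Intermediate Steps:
1321 + (344/162 + 227/316) = 1321 + (344*(1/162) + 227*(1/316)) = 1321 + (172/81 + 227/316) = 1321 + 72739/25596 = 33885055/25596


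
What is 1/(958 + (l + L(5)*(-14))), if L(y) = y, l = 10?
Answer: 1/898 ≈ 0.0011136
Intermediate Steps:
1/(958 + (l + L(5)*(-14))) = 1/(958 + (10 + 5*(-14))) = 1/(958 + (10 - 70)) = 1/(958 - 60) = 1/898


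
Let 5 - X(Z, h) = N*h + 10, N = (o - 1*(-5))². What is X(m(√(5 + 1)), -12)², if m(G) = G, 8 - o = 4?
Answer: 935089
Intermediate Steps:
o = 4 (o = 8 - 1*4 = 8 - 4 = 4)
N = 81 (N = (4 - 1*(-5))² = (4 + 5)² = 9² = 81)
X(Z, h) = -5 - 81*h (X(Z, h) = 5 - (81*h + 10) = 5 - (10 + 81*h) = 5 + (-10 - 81*h) = -5 - 81*h)
X(m(√(5 + 1)), -12)² = (-5 - 81*(-12))² = (-5 + 972)² = 967² = 935089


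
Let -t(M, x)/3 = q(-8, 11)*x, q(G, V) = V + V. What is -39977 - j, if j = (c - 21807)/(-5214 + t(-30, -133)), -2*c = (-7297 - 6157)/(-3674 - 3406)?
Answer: -1008590037953/25233120 ≈ -39971.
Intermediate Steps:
c = -6727/7080 (c = -(-7297 - 6157)/(2*(-3674 - 3406)) = -(-6727)/(-7080) = -(-6727)*(-1)/7080 = -½*6727/3540 = -6727/7080 ≈ -0.95014)
q(G, V) = 2*V
t(M, x) = -66*x (t(M, x) = -3*2*11*x = -66*x)
j = -154400287/25233120 (j = (-6727/7080 - 21807)/(-5214 - 66*(-133)) = -154400287/(7080*(-5214 + 8778)) = -154400287/7080/3564 = -154400287/7080*1/3564 = -154400287/25233120 ≈ -6.1189)
-39977 - j = -39977 - 1*(-154400287/25233120) = -39977 + 154400287/25233120 = -1008590037953/25233120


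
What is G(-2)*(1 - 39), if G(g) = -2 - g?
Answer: 0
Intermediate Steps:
G(-2)*(1 - 39) = (-2 - 1*(-2))*(1 - 39) = (-2 + 2)*(-38) = 0*(-38) = 0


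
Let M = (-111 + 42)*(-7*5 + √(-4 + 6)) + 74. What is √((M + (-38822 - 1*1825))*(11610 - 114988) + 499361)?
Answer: √(3945197085 + 7133082*√2) ≈ 62891.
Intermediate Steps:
M = 2489 - 69*√2 (M = -69*(-35 + √2) + 74 = (2415 - 69*√2) + 74 = 2489 - 69*√2 ≈ 2391.4)
√((M + (-38822 - 1*1825))*(11610 - 114988) + 499361) = √(((2489 - 69*√2) + (-38822 - 1*1825))*(11610 - 114988) + 499361) = √(((2489 - 69*√2) + (-38822 - 1825))*(-103378) + 499361) = √(((2489 - 69*√2) - 40647)*(-103378) + 499361) = √((-38158 - 69*√2)*(-103378) + 499361) = √((3944697724 + 7133082*√2) + 499361) = √(3945197085 + 7133082*√2)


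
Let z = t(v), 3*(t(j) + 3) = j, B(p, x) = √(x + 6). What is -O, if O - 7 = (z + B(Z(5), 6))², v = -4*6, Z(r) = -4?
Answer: -140 + 44*√3 ≈ -63.790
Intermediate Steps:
B(p, x) = √(6 + x)
v = -24
t(j) = -3 + j/3
z = -11 (z = -3 + (⅓)*(-24) = -3 - 8 = -11)
O = 7 + (-11 + 2*√3)² (O = 7 + (-11 + √(6 + 6))² = 7 + (-11 + √12)² = 7 + (-11 + 2*√3)² ≈ 63.790)
-O = -(140 - 44*√3) = -140 + 44*√3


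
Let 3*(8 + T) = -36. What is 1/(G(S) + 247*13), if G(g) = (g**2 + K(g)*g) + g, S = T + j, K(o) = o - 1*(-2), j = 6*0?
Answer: 1/3951 ≈ 0.00025310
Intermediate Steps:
T = -20 (T = -8 + (1/3)*(-36) = -8 - 12 = -20)
j = 0
K(o) = 2 + o (K(o) = o + 2 = 2 + o)
S = -20 (S = -20 + 0 = -20)
G(g) = g + g**2 + g*(2 + g) (G(g) = (g**2 + (2 + g)*g) + g = (g**2 + g*(2 + g)) + g = g + g**2 + g*(2 + g))
1/(G(S) + 247*13) = 1/(-20*(3 + 2*(-20)) + 247*13) = 1/(-20*(3 - 40) + 3211) = 1/(-20*(-37) + 3211) = 1/(740 + 3211) = 1/3951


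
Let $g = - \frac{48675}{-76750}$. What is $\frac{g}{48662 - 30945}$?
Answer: $\frac{1947}{54391190} \approx 3.5796 \cdot 10^{-5}$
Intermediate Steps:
$g = \frac{1947}{3070}$ ($g = \left(-48675\right) \left(- \frac{1}{76750}\right) = \frac{1947}{3070} \approx 0.6342$)
$\frac{g}{48662 - 30945} = \frac{1947}{3070 \left(48662 - 30945\right)} = \frac{1947}{3070 \cdot 17717} = \frac{1947}{3070} \cdot \frac{1}{17717} = \frac{1947}{54391190}$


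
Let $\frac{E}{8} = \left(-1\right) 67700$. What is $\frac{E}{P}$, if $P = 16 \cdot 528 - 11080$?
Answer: $\frac{67700}{329} \approx 205.78$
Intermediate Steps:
$E = -541600$ ($E = 8 \left(\left(-1\right) 67700\right) = 8 \left(-67700\right) = -541600$)
$P = -2632$ ($P = 8448 - 11080 = -2632$)
$\frac{E}{P} = - \frac{541600}{-2632} = \left(-541600\right) \left(- \frac{1}{2632}\right) = \frac{67700}{329}$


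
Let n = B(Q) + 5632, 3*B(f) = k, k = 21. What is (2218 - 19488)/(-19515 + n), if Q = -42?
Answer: 8635/6938 ≈ 1.2446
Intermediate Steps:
B(f) = 7 (B(f) = (1/3)*21 = 7)
n = 5639 (n = 7 + 5632 = 5639)
(2218 - 19488)/(-19515 + n) = (2218 - 19488)/(-19515 + 5639) = -17270/(-13876) = -17270*(-1/13876) = 8635/6938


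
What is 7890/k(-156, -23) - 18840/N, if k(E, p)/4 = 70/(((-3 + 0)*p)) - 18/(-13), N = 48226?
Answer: 85287285465/103782352 ≈ 821.79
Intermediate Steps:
k(E, p) = 72/13 - 280/(3*p) (k(E, p) = 4*(70/(((-3 + 0)*p)) - 18/(-13)) = 4*(70/((-3*p)) - 18*(-1/13)) = 4*(70*(-1/(3*p)) + 18/13) = 4*(-70/(3*p) + 18/13) = 4*(18/13 - 70/(3*p)) = 72/13 - 280/(3*p))
7890/k(-156, -23) - 18840/N = 7890/(((8/39)*(-455 + 27*(-23))/(-23))) - 18840/48226 = 7890/(((8/39)*(-1/23)*(-455 - 621))) - 18840*1/48226 = 7890/(((8/39)*(-1/23)*(-1076))) - 9420/24113 = 7890/(8608/897) - 9420/24113 = 7890*(897/8608) - 9420/24113 = 3538665/4304 - 9420/24113 = 85287285465/103782352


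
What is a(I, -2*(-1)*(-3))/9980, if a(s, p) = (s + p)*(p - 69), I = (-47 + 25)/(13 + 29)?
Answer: 685/13972 ≈ 0.049027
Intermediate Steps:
I = -11/21 (I = -22/42 = -22*1/42 = -11/21 ≈ -0.52381)
a(s, p) = (-69 + p)*(p + s) (a(s, p) = (p + s)*(-69 + p) = (-69 + p)*(p + s))
a(I, -2*(-1)*(-3))/9980 = ((-2*(-1)*(-3))² - 69*(-2*(-1))*(-3) - 69*(-11/21) + (-2*(-1)*(-3))*(-11/21))/9980 = ((2*(-3))² - 138*(-3) + 253/7 + (2*(-3))*(-11/21))*(1/9980) = ((-6)² - 69*(-6) + 253/7 - 6*(-11/21))*(1/9980) = (36 + 414 + 253/7 + 22/7)*(1/9980) = (3425/7)*(1/9980) = 685/13972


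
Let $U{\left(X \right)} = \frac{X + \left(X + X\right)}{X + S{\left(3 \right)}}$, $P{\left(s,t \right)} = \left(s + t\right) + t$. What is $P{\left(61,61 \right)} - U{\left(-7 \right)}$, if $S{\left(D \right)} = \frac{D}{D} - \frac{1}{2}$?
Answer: $\frac{2337}{13} \approx 179.77$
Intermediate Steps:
$S{\left(D \right)} = \frac{1}{2}$ ($S{\left(D \right)} = 1 - \frac{1}{2} = \frac{1}{2}$)
$P{\left(s,t \right)} = s + 2 t$
$U{\left(X \right)} = \frac{3 X}{\frac{1}{2} + X}$ ($U{\left(X \right)} = \frac{X + \left(X + X\right)}{X + \frac{1}{2}} = \frac{X + 2 X}{\frac{1}{2} + X} = \frac{3 X}{\frac{1}{2} + X}$)
$P{\left(61,61 \right)} - U{\left(-7 \right)} = \left(61 + 2 \cdot 61\right) - 6 \left(-7\right) \frac{1}{1 + 2 \left(-7\right)} = \left(61 + 122\right) - 6 \left(-7\right) \frac{1}{1 - 14} = 183 - 6 \left(-7\right) \frac{1}{-13} = 183 - 6 \left(-7\right) \left(- \frac{1}{13}\right) = 183 - \frac{42}{13} = \frac{2337}{13}$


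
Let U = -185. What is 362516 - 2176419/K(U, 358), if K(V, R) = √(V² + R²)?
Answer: 362516 - 2176419*√162389/162389 ≈ 3.5712e+5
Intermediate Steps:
K(V, R) = √(R² + V²)
362516 - 2176419/K(U, 358) = 362516 - 2176419/(√(358² + (-185)²)) = 362516 - 2176419/(√(128164 + 34225)) = 362516 - 2176419/(√162389) = 362516 - 2176419*√162389/162389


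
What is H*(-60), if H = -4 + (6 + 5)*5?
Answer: -3060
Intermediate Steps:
H = 51 (H = -4 + 11*5 = -4 + 55 = 51)
H*(-60) = 51*(-60) = -3060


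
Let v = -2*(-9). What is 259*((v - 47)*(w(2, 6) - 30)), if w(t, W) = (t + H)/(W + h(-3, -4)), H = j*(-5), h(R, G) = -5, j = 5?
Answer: 398083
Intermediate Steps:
H = -25 (H = 5*(-5) = -25)
w(t, W) = (-25 + t)/(-5 + W) (w(t, W) = (t - 25)/(W - 5) = (-25 + t)/(-5 + W))
v = 18
259*((v - 47)*(w(2, 6) - 30)) = 259*((18 - 47)*((-25 + 2)/(-5 + 6) - 30)) = 259*(-29*(-23/1 - 30)) = 259*(-29*(1*(-23) - 30)) = 259*(-29*(-23 - 30)) = 259*(-29*(-53)) = 259*1537 = 398083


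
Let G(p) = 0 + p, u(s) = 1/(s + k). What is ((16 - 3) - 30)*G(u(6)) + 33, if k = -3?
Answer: 82/3 ≈ 27.333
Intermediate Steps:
u(s) = 1/(-3 + s) (u(s) = 1/(s - 3) = 1/(-3 + s))
G(p) = p
((16 - 3) - 30)*G(u(6)) + 33 = ((16 - 3) - 30)/(-3 + 6) + 33 = (13 - 30)/3 + 33 = -17*1/3 + 33 = -17/3 + 33 = 82/3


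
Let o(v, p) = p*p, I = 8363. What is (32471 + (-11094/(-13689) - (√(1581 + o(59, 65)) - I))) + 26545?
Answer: 307454075/4563 - √5806 ≈ 67304.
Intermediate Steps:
o(v, p) = p²
(32471 + (-11094/(-13689) - (√(1581 + o(59, 65)) - I))) + 26545 = (32471 + (-11094/(-13689) - (√(1581 + 65²) - 1*8363))) + 26545 = (32471 + (-11094*(-1/13689) - (√(1581 + 4225) - 8363))) + 26545 = (32471 + (3698/4563 - (√5806 - 8363))) + 26545 = (32471 + (3698/4563 - (-8363 + √5806))) + 26545 = (32471 + (3698/4563 + (8363 - √5806))) + 26545 = (32471 + (38164067/4563 - √5806)) + 26545 = (186329240/4563 - √5806) + 26545 = 307454075/4563 - √5806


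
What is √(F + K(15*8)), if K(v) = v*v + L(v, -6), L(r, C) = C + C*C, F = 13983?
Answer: 3*√3157 ≈ 168.56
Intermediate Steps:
L(r, C) = C + C²
K(v) = 30 + v² (K(v) = v*v - 6*(1 - 6) = v² - 6*(-5) = v² + 30 = 30 + v²)
√(F + K(15*8)) = √(13983 + (30 + (15*8)²)) = √(13983 + (30 + 120²)) = √(13983 + (30 + 14400)) = √(13983 + 14430) = √28413 = 3*√3157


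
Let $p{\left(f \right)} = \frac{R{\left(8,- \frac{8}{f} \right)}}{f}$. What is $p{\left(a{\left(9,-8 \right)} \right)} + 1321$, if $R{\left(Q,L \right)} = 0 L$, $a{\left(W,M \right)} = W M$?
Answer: $1321$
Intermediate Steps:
$a{\left(W,M \right)} = M W$
$R{\left(Q,L \right)} = 0$
$p{\left(f \right)} = 0$ ($p{\left(f \right)} = \frac{0}{f} = 0$)
$p{\left(a{\left(9,-8 \right)} \right)} + 1321 = 0 + 1321 = 1321$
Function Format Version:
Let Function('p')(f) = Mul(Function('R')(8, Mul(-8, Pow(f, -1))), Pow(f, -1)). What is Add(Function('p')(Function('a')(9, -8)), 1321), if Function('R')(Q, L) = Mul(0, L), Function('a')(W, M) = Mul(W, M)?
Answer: 1321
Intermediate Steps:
Function('a')(W, M) = Mul(M, W)
Function('R')(Q, L) = 0
Function('p')(f) = 0 (Function('p')(f) = Mul(0, Pow(f, -1)) = 0)
Add(Function('p')(Function('a')(9, -8)), 1321) = Add(0, 1321) = 1321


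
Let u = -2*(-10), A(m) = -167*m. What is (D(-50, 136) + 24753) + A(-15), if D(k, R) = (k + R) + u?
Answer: 27364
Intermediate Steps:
u = 20
D(k, R) = 20 + R + k (D(k, R) = (k + R) + 20 = (R + k) + 20 = 20 + R + k)
(D(-50, 136) + 24753) + A(-15) = ((20 + 136 - 50) + 24753) - 167*(-15) = (106 + 24753) + 2505 = 24859 + 2505 = 27364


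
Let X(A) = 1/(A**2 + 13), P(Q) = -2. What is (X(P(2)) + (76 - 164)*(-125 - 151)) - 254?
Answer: 408579/17 ≈ 24034.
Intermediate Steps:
X(A) = 1/(13 + A**2)
(X(P(2)) + (76 - 164)*(-125 - 151)) - 254 = (1/(13 + (-2)**2) + (76 - 164)*(-125 - 151)) - 254 = (1/(13 + 4) - 88*(-276)) - 254 = (1/17 + 24288) - 254 = 412897/17 - 254 = 408579/17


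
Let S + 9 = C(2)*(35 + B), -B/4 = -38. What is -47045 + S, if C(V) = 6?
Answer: -45932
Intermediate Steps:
B = 152 (B = -4*(-38) = 152)
S = 1113 (S = -9 + 6*(35 + 152) = -9 + 6*187 = -9 + 1122 = 1113)
-47045 + S = -47045 + 1113 = -45932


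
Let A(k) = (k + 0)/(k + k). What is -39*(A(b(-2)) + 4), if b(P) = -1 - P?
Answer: -351/2 ≈ -175.50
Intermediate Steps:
A(k) = ½ (A(k) = k/((2*k)) = k*(1/(2*k)) = ½)
-39*(A(b(-2)) + 4) = -39*(½ + 4) = -39*9/2 = -351/2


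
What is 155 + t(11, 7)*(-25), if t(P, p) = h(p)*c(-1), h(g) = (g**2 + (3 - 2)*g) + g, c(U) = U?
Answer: 1730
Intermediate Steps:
h(g) = g**2 + 2*g (h(g) = (g**2 + 1*g) + g = (g**2 + g) + g = (g + g**2) + g = g**2 + 2*g)
t(P, p) = -p*(2 + p) (t(P, p) = (p*(2 + p))*(-1) = -p*(2 + p))
155 + t(11, 7)*(-25) = 155 - 1*7*(2 + 7)*(-25) = 155 - 1*7*9*(-25) = 155 - 63*(-25) = 155 + 1575 = 1730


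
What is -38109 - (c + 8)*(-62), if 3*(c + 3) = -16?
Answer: -114389/3 ≈ -38130.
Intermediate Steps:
c = -25/3 (c = -3 + (1/3)*(-16) = -3 - 16/3 = -25/3 ≈ -8.3333)
-38109 - (c + 8)*(-62) = -38109 - (-25/3 + 8)*(-62) = -38109 - (-1)*(-62)/3 = -38109 - 1*62/3 = -38109 - 62/3 = -114389/3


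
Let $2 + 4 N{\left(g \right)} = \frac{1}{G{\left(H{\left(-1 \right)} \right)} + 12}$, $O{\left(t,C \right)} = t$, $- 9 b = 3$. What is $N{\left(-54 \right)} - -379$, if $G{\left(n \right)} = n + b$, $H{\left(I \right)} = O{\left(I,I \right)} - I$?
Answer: $\frac{52993}{140} \approx 378.52$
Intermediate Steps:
$b = - \frac{1}{3}$ ($b = \left(- \frac{1}{9}\right) 3 = - \frac{1}{3} \approx -0.33333$)
$H{\left(I \right)} = 0$ ($H{\left(I \right)} = I - I = 0$)
$G{\left(n \right)} = - \frac{1}{3} + n$ ($G{\left(n \right)} = n - \frac{1}{3} = - \frac{1}{3} + n$)
$N{\left(g \right)} = - \frac{67}{140}$ ($N{\left(g \right)} = - \frac{1}{2} + \frac{1}{4 \left(\left(- \frac{1}{3} + 0\right) + 12\right)} = - \frac{1}{2} + \frac{1}{4 \left(- \frac{1}{3} + 12\right)} = - \frac{1}{2} + \frac{1}{4 \cdot \frac{35}{3}} = - \frac{1}{2} + \frac{1}{4} \cdot \frac{3}{35} = - \frac{1}{2} + \frac{3}{140} = - \frac{67}{140}$)
$N{\left(-54 \right)} - -379 = - \frac{67}{140} - -379 = - \frac{67}{140} + 379 = \frac{52993}{140}$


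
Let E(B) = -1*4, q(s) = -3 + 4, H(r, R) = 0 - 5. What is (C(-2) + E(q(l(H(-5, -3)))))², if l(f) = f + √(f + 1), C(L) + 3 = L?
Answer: 81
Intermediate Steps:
H(r, R) = -5
C(L) = -3 + L
l(f) = f + √(1 + f)
q(s) = 1
E(B) = -4
(C(-2) + E(q(l(H(-5, -3)))))² = ((-3 - 2) - 4)² = (-5 - 4)² = (-9)² = 81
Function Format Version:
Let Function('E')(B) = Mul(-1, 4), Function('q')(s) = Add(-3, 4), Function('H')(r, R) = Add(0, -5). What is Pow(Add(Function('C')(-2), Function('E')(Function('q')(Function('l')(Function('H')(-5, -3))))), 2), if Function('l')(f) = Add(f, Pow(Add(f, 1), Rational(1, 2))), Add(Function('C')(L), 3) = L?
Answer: 81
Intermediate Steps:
Function('H')(r, R) = -5
Function('C')(L) = Add(-3, L)
Function('l')(f) = Add(f, Pow(Add(1, f), Rational(1, 2)))
Function('q')(s) = 1
Function('E')(B) = -4
Pow(Add(Function('C')(-2), Function('E')(Function('q')(Function('l')(Function('H')(-5, -3))))), 2) = Pow(Add(Add(-3, -2), -4), 2) = Pow(Add(-5, -4), 2) = Pow(-9, 2) = 81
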